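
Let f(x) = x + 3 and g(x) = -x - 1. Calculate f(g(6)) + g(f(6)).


f(g(6)) = -4
g(f(6)) = -10
Sum = -14

-14


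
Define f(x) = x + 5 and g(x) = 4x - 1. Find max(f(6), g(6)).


23


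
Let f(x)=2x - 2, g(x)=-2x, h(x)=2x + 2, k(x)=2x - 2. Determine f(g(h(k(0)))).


k(0) = -2
h(-2) = -2
g(-2) = 4
f(4) = 6

6


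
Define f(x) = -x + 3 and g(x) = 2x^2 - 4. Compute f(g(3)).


-11


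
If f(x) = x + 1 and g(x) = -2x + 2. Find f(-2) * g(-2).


f(-2) = -1
g(-2) = 6
Product = -6

-6


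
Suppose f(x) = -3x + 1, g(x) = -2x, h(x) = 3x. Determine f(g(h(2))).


37


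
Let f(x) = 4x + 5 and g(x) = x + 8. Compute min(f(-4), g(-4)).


-11


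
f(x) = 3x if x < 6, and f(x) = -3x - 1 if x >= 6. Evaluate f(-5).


-5 satisfies x < 6
f(-5) = -15

-15


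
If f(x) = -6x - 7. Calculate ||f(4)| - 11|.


20


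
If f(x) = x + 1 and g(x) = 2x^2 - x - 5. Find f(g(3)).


g(3) = 10
f(10) = 11

11


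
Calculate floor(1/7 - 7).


1/7 = 0.1429
0.1429 - 7 = -6.8571
floor(-6.8571) = -7

-7


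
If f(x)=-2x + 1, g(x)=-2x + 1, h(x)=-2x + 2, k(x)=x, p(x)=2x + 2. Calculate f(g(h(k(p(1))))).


p(1) = 4
k(4) = 4
h(4) = -6
g(-6) = 13
f(13) = -25

-25


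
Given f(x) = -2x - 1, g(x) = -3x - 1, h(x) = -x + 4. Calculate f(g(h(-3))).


h(-3) = 7
g(7) = -22
f(-22) = 43

43


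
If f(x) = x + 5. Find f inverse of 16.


Solve x + 5 = 16
x = (16 - 5) / 1 = 11

11


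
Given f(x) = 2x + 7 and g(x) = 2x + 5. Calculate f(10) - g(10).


f(10) = 27
g(10) = 25
Difference = 2

2


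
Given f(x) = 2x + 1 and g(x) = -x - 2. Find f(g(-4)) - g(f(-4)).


f(g(-4)) = 5
g(f(-4)) = 5
Difference = 0

0


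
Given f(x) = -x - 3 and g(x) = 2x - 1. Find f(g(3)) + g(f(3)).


f(g(3)) = -8
g(f(3)) = -13
Sum = -21

-21


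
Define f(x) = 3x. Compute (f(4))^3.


1728


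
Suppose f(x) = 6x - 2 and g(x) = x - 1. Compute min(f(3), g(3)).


f(3) = 16
g(3) = 2
min = 2

2


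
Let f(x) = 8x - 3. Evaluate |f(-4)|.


35


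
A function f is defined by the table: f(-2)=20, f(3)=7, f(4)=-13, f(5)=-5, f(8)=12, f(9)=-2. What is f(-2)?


Reading from the table at x = -2

20


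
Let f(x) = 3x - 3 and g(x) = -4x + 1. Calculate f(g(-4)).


g(-4) = 17
f(17) = 48

48


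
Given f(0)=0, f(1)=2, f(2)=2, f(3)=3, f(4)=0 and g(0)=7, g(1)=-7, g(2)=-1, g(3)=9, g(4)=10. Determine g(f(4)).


f(4) = 0
g(0) = 7

7


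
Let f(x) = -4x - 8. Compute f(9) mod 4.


f(9) = -44
-44 mod 4 = 0

0


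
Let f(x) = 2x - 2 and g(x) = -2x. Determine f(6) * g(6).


f(6) = 10
g(6) = -12
Product = -120

-120


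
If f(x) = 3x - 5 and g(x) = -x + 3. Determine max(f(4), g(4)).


f(4) = 7
g(4) = -1
max = 7

7


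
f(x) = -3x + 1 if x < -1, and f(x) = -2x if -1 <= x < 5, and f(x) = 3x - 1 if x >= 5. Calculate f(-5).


-5 satisfies x < -1
f(-5) = 16

16


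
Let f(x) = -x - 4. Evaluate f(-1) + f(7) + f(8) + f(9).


f(-1) = -3
f(7) = -11
f(8) = -12
f(9) = -13
Sum = -39

-39


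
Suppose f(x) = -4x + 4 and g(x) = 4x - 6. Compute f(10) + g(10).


f(10) = -36
g(10) = 34
Sum = -2

-2


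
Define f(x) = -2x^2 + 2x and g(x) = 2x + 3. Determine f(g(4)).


g(4) = 11
f(11) = (-2)*(11)^2 + 2*(11) = -220

-220


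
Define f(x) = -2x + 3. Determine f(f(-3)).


f(-3) = 9
f(9) = -15

-15


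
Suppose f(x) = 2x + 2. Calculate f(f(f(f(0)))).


f(0) = 2
f(2) = 6
f(6) = 14
f(14) = 30

30


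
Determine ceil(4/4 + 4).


4/4 = 1
1 + 4 = 5
ceil(5) = 5

5


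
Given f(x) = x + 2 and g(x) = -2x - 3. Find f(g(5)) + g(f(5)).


f(g(5)) = -11
g(f(5)) = -17
Sum = -28

-28


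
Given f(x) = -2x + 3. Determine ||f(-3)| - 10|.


f(-3) = 9
|9| = 9
|9 - 10| = 1

1


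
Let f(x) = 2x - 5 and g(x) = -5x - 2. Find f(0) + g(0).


f(0) = -5
g(0) = -2
Sum = -7

-7


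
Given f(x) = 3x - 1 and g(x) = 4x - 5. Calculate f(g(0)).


-16


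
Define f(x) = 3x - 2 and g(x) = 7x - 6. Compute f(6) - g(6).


f(6) = 16
g(6) = 36
Difference = -20

-20


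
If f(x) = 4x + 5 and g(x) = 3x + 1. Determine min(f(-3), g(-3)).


f(-3) = -7
g(-3) = -8
min = -8

-8


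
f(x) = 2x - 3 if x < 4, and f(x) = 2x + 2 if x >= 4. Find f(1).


1 satisfies x < 4
f(1) = -1

-1


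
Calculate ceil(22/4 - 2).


4


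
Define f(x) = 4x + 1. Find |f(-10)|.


f(-10) = -39
|-39| = 39

39


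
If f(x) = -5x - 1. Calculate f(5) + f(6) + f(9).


f(5) = -26
f(6) = -31
f(9) = -46
Sum = -103

-103


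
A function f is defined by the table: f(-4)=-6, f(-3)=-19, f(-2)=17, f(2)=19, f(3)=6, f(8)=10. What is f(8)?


Reading from the table at x = 8

10


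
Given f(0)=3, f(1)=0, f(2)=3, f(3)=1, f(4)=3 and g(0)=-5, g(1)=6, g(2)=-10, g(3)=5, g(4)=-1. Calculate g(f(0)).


5


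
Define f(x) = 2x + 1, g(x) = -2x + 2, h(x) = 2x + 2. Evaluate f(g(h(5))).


h(5) = 12
g(12) = -22
f(-22) = -43

-43


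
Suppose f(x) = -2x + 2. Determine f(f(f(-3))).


f(-3) = 8
f(8) = -14
f(-14) = 30

30


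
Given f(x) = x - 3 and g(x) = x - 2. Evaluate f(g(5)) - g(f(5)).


0


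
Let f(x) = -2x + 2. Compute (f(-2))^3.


216


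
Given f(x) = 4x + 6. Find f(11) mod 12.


2


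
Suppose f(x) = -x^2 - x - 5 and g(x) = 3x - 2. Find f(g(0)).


-7


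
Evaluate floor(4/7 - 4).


4/7 = 0.5714
0.5714 - 4 = -3.4286
floor(-3.4286) = -4

-4


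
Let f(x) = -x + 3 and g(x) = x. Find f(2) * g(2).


f(2) = 1
g(2) = 2
Product = 2

2


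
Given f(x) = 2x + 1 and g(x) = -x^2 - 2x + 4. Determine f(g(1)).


g(1) = 1
f(1) = 3

3


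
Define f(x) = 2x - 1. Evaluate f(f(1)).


f(1) = 1
f(1) = 1

1


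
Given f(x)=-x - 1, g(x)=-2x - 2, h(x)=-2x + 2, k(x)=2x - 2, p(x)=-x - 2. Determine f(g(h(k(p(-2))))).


p(-2) = 0
k(0) = -2
h(-2) = 6
g(6) = -14
f(-14) = 13

13


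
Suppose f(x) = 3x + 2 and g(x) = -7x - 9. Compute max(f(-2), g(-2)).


f(-2) = -4
g(-2) = 5
max = 5

5


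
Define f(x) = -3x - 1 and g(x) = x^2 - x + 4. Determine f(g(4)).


g(4) = 16
f(16) = -49

-49


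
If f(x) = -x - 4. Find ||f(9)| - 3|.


f(9) = -13
|-13| = 13
|13 - 3| = 10

10


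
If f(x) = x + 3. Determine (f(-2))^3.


f(-2) = 1
(1)^3 = 1

1


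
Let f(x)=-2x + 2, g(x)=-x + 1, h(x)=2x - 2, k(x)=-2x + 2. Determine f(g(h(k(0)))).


k(0) = 2
h(2) = 2
g(2) = -1
f(-1) = 4

4


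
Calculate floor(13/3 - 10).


13/3 = 4.3333
4.3333 - 10 = -5.6667
floor(-5.6667) = -6

-6


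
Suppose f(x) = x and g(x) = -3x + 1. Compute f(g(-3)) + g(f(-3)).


f(g(-3)) = 10
g(f(-3)) = 10
Sum = 20

20


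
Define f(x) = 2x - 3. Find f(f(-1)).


f(-1) = -5
f(-5) = -13

-13


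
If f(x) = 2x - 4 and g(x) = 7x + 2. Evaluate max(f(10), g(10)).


f(10) = 16
g(10) = 72
max = 72

72


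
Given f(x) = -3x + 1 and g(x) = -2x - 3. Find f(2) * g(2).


f(2) = -5
g(2) = -7
Product = 35

35


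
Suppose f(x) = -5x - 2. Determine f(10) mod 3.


f(10) = -52
-52 mod 3 = 2

2


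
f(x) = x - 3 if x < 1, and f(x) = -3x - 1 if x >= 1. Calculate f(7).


7 satisfies x >= 1
f(7) = -22

-22


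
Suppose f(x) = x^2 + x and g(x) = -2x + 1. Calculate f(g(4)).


42


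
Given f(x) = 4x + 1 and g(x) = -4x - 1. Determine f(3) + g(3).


f(3) = 13
g(3) = -13
Sum = 0

0


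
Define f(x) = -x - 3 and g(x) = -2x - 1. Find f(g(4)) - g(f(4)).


f(g(4)) = 6
g(f(4)) = 13
Difference = -7

-7


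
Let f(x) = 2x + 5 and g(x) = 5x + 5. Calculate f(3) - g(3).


-9


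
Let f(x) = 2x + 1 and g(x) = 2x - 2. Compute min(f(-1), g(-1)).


f(-1) = -1
g(-1) = -4
min = -4

-4


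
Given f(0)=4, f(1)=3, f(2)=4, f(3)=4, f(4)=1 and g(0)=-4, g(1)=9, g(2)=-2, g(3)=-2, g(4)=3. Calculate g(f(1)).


-2


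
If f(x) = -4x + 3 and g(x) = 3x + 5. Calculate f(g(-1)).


-5


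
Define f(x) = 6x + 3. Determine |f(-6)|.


f(-6) = -33
|-33| = 33

33


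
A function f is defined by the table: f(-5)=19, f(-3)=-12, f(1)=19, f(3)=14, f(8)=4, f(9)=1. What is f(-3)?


-12


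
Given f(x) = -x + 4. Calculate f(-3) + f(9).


2


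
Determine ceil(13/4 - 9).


13/4 = 3.25
3.25 - 9 = -5.75
ceil(-5.75) = -5

-5


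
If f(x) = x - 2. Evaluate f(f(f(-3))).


f(-3) = -5
f(-5) = -7
f(-7) = -9

-9


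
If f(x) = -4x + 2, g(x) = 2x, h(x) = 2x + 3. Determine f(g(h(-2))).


h(-2) = -1
g(-1) = -2
f(-2) = 10

10


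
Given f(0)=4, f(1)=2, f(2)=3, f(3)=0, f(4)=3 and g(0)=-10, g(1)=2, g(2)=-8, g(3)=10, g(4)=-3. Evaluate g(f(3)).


-10


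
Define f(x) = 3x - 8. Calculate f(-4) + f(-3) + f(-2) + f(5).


f(-4) = -20
f(-3) = -17
f(-2) = -14
f(5) = 7
Sum = -44

-44


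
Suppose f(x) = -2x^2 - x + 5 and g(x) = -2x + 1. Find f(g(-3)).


-100


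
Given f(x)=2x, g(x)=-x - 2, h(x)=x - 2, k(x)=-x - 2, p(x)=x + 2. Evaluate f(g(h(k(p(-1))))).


6


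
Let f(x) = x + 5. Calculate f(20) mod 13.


f(20) = 25
25 mod 13 = 12

12


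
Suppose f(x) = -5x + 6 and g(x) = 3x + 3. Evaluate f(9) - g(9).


f(9) = -39
g(9) = 30
Difference = -69

-69


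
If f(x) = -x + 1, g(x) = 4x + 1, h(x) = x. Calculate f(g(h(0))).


h(0) = 0
g(0) = 1
f(1) = 0

0


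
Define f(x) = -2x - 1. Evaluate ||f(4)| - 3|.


f(4) = -9
|-9| = 9
|9 - 3| = 6

6


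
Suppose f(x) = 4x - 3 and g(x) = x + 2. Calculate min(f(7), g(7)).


f(7) = 25
g(7) = 9
min = 9

9


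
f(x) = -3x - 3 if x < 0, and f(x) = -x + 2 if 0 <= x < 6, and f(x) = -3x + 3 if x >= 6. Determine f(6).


6 satisfies x >= 6
f(6) = -15

-15


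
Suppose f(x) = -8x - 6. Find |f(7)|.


f(7) = -62
|-62| = 62

62


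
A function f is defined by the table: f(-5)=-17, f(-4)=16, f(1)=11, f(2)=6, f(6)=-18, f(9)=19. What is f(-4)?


16


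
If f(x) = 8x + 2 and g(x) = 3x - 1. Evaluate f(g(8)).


186


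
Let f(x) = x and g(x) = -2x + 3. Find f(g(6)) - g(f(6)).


f(g(6)) = -9
g(f(6)) = -9
Difference = 0

0


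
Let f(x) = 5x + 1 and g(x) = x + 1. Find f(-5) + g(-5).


f(-5) = -24
g(-5) = -4
Sum = -28

-28


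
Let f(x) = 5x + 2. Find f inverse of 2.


Solve 5x + 2 = 2
x = (2 - 2) / 5 = 0

0


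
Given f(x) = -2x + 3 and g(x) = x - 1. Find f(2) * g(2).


f(2) = -1
g(2) = 1
Product = -1

-1


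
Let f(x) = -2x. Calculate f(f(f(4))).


-32


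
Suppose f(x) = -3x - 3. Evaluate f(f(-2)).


f(-2) = 3
f(3) = -12

-12


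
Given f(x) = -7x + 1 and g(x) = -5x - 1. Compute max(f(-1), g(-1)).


8


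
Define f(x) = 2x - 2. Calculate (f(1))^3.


0


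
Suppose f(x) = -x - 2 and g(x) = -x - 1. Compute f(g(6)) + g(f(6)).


12


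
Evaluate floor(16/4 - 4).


16/4 = 4
4 - 4 = 0
floor(0) = 0

0


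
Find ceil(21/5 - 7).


21/5 = 4.2
4.2 - 7 = -2.8
ceil(-2.8) = -2

-2


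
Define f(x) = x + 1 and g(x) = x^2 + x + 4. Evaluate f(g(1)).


g(1) = 6
f(6) = 7

7


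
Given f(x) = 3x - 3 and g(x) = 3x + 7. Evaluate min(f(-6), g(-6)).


f(-6) = -21
g(-6) = -11
min = -21

-21


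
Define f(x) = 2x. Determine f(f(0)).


f(0) = 0
f(0) = 0

0


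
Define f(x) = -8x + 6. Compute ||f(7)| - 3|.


f(7) = -50
|-50| = 50
|50 - 3| = 47

47


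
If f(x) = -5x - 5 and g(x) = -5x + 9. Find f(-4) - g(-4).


f(-4) = 15
g(-4) = 29
Difference = -14

-14


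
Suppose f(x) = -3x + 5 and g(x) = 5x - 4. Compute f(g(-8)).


137


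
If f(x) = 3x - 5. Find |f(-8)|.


f(-8) = -29
|-29| = 29

29


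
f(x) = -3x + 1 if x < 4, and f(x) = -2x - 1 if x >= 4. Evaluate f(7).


7 satisfies x >= 4
f(7) = -15

-15


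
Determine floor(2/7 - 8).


2/7 = 0.2857
0.2857 - 8 = -7.7143
floor(-7.7143) = -8

-8


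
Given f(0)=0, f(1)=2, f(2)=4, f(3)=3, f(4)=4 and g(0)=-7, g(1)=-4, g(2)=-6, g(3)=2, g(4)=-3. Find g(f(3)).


f(3) = 3
g(3) = 2

2


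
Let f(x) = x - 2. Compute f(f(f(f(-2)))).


f(-2) = -4
f(-4) = -6
f(-6) = -8
f(-8) = -10

-10


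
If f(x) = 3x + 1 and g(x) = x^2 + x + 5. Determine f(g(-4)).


g(-4) = 17
f(17) = 52

52


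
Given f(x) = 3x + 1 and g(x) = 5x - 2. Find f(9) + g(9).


f(9) = 28
g(9) = 43
Sum = 71

71


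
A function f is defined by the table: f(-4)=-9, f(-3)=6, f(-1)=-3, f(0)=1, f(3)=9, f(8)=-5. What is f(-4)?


Reading from the table at x = -4

-9


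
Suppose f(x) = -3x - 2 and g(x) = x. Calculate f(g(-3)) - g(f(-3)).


0


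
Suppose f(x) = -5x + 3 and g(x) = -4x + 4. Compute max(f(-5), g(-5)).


f(-5) = 28
g(-5) = 24
max = 28

28


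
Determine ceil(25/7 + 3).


25/7 = 3.5714
3.5714 + 3 = 6.5714
ceil(6.5714) = 7

7


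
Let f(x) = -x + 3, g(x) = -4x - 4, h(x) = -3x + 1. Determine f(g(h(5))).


-49


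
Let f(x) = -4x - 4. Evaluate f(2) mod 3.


0


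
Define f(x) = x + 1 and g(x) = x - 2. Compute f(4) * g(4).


f(4) = 5
g(4) = 2
Product = 10

10


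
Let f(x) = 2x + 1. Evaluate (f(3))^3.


343


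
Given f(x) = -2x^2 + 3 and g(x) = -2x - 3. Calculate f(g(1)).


g(1) = -5
f(-5) = (-2)*(-5)^2 + 3 = -47

-47


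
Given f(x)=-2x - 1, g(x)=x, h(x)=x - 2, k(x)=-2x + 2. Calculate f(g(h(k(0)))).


-1


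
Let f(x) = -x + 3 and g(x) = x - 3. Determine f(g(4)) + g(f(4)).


f(g(4)) = 2
g(f(4)) = -4
Sum = -2

-2


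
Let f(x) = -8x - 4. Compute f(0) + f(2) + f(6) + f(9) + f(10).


f(0) = -4
f(2) = -20
f(6) = -52
f(9) = -76
f(10) = -84
Sum = -236

-236


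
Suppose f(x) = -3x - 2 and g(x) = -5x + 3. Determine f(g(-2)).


g(-2) = 13
f(13) = -41

-41


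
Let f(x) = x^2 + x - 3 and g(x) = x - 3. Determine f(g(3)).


-3


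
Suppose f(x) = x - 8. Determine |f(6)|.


f(6) = -2
|-2| = 2

2


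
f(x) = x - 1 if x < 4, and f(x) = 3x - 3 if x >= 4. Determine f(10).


10 satisfies x >= 4
f(10) = 27

27


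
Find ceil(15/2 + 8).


15/2 = 7.5
7.5 + 8 = 15.5
ceil(15.5) = 16

16


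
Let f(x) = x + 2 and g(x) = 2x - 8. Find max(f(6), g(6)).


f(6) = 8
g(6) = 4
max = 8

8


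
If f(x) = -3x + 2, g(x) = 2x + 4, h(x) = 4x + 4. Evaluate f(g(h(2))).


h(2) = 12
g(12) = 28
f(28) = -82

-82


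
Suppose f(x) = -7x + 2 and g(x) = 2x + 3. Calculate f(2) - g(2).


-19


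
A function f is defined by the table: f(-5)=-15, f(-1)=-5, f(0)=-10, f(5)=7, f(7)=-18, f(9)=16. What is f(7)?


Reading from the table at x = 7

-18


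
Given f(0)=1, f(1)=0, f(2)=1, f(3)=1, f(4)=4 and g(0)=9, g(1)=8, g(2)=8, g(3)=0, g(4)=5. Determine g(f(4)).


f(4) = 4
g(4) = 5

5


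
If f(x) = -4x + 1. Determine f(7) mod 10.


3


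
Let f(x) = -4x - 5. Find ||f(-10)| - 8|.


f(-10) = 35
|35| = 35
|35 - 8| = 27

27


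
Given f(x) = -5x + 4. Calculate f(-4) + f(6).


f(-4) = 24
f(6) = -26
Sum = -2

-2


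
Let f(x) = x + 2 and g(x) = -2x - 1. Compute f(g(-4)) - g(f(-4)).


f(g(-4)) = 9
g(f(-4)) = 3
Difference = 6

6


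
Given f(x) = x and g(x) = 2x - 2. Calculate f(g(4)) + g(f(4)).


12


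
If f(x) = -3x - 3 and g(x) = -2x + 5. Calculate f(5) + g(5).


f(5) = -18
g(5) = -5
Sum = -23

-23


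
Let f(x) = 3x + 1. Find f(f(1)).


f(1) = 4
f(4) = 13

13


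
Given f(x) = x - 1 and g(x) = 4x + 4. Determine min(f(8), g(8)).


f(8) = 7
g(8) = 36
min = 7

7


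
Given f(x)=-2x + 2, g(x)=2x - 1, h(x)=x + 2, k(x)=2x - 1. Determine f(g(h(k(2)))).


k(2) = 3
h(3) = 5
g(5) = 9
f(9) = -16

-16


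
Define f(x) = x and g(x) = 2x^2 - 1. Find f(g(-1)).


g(-1) = 1
f(1) = 1

1


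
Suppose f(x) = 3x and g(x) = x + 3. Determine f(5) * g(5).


f(5) = 15
g(5) = 8
Product = 120

120


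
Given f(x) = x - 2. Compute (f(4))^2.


f(4) = 2
(2)^2 = 4

4


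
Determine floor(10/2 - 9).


10/2 = 5
5 - 9 = -4
floor(-4) = -4

-4


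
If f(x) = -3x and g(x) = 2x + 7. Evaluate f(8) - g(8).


f(8) = -24
g(8) = 23
Difference = -47

-47


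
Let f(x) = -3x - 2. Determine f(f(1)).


f(1) = -5
f(-5) = 13

13


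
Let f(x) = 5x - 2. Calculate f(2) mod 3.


f(2) = 8
8 mod 3 = 2

2


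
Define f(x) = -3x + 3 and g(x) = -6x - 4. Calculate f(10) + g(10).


f(10) = -27
g(10) = -64
Sum = -91

-91


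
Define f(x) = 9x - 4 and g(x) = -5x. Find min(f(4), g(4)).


f(4) = 32
g(4) = -20
min = -20

-20


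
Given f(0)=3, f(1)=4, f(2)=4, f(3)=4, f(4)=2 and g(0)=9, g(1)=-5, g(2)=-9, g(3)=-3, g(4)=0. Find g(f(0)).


-3


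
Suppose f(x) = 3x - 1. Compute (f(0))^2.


f(0) = -1
(-1)^2 = 1

1


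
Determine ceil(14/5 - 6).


14/5 = 2.8
2.8 - 6 = -3.2
ceil(-3.2) = -3

-3


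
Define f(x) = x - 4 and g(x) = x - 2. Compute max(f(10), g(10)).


8


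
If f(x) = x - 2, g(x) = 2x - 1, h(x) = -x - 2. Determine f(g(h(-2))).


-3


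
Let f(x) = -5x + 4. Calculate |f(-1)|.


9


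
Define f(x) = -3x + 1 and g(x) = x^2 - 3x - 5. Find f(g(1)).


g(1) = -7
f(-7) = 22

22


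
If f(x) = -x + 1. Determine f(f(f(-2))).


3


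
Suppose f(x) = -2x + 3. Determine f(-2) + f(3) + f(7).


f(-2) = 7
f(3) = -3
f(7) = -11
Sum = -7

-7


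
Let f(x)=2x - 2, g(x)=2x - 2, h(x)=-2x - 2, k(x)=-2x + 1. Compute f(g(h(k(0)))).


k(0) = 1
h(1) = -4
g(-4) = -10
f(-10) = -22

-22


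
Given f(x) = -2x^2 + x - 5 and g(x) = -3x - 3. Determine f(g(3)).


g(3) = -12
f(-12) = (-2)*(-12)^2 + 1*(-12) - 5 = -305

-305


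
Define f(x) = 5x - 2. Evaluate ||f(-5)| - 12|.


f(-5) = -27
|-27| = 27
|27 - 12| = 15

15


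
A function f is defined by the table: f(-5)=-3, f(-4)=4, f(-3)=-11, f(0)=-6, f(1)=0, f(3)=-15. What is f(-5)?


Reading from the table at x = -5

-3


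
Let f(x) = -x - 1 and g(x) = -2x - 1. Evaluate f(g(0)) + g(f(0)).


f(g(0)) = 0
g(f(0)) = 1
Sum = 1

1


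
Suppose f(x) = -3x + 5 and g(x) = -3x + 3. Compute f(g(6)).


g(6) = -15
f(-15) = 50

50


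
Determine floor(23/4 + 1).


23/4 = 5.75
5.75 + 1 = 6.75
floor(6.75) = 6

6


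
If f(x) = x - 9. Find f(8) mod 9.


f(8) = -1
-1 mod 9 = 8

8


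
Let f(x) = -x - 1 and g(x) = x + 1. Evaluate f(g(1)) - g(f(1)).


f(g(1)) = -3
g(f(1)) = -1
Difference = -2

-2


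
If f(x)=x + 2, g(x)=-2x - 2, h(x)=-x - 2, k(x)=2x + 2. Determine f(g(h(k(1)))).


k(1) = 4
h(4) = -6
g(-6) = 10
f(10) = 12

12


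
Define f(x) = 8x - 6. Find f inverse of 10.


Solve 8x - 6 = 10
x = (10 + 6) / 8 = 2

2


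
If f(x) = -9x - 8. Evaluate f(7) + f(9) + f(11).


f(7) = -71
f(9) = -89
f(11) = -107
Sum = -267

-267


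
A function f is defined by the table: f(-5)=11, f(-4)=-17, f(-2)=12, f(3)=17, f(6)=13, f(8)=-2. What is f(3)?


Reading from the table at x = 3

17


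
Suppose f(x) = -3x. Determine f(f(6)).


f(6) = -18
f(-18) = 54

54


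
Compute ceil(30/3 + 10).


30/3 = 10
10 + 10 = 20
ceil(20) = 20

20


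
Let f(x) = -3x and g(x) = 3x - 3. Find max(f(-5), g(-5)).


f(-5) = 15
g(-5) = -18
max = 15

15


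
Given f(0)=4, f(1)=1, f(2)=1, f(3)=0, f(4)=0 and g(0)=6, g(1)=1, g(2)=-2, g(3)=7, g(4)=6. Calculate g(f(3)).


f(3) = 0
g(0) = 6

6


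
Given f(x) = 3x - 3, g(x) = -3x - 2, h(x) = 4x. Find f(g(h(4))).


h(4) = 16
g(16) = -50
f(-50) = -153

-153


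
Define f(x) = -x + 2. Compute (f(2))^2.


f(2) = 0
(0)^2 = 0

0


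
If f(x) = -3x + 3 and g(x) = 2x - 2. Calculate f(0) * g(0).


f(0) = 3
g(0) = -2
Product = -6

-6


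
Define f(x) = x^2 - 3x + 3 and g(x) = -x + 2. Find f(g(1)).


1


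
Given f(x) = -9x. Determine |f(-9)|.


f(-9) = 81
|81| = 81

81


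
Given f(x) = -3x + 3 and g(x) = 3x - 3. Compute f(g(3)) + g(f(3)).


f(g(3)) = -15
g(f(3)) = -21
Sum = -36

-36


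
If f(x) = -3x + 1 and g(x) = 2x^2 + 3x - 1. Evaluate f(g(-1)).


g(-1) = -2
f(-2) = 7

7


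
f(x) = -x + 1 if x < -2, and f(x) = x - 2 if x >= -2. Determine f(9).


7


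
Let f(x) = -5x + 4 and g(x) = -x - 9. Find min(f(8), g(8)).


f(8) = -36
g(8) = -17
min = -36

-36


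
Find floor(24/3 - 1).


24/3 = 8
8 - 1 = 7
floor(7) = 7

7


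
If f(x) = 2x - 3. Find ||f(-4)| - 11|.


f(-4) = -11
|-11| = 11
|11 - 11| = 0

0


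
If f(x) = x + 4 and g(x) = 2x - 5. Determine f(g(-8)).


-17


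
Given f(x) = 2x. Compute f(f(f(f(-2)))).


f(-2) = -4
f(-4) = -8
f(-8) = -16
f(-16) = -32

-32


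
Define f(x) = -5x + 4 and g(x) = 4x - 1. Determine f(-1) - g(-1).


14


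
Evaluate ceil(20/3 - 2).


20/3 = 6.6667
6.6667 - 2 = 4.6667
ceil(4.6667) = 5

5


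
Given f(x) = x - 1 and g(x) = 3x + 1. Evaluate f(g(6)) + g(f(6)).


f(g(6)) = 18
g(f(6)) = 16
Sum = 34

34


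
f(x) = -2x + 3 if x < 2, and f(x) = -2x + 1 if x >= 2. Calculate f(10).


10 satisfies x >= 2
f(10) = -19

-19


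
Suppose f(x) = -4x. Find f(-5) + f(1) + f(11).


f(-5) = 20
f(1) = -4
f(11) = -44
Sum = -28

-28


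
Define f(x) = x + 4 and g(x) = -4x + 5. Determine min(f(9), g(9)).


f(9) = 13
g(9) = -31
min = -31

-31


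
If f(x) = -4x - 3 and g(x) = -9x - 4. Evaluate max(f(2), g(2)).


f(2) = -11
g(2) = -22
max = -11

-11


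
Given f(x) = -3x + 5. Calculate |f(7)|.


f(7) = -16
|-16| = 16

16


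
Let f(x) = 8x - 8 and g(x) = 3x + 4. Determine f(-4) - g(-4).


f(-4) = -40
g(-4) = -8
Difference = -32

-32


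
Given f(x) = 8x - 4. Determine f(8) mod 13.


f(8) = 60
60 mod 13 = 8

8


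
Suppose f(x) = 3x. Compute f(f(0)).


f(0) = 0
f(0) = 0

0


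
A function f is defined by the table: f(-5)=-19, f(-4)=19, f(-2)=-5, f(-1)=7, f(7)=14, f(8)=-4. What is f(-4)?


Reading from the table at x = -4

19


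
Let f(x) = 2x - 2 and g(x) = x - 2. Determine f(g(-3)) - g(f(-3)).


f(g(-3)) = -12
g(f(-3)) = -10
Difference = -2

-2


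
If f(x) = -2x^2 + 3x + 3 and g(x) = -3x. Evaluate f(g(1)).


g(1) = -3
f(-3) = (-2)*(-3)^2 + 3*(-3) + 3 = -24

-24


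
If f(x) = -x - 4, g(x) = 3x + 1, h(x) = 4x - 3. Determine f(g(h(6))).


h(6) = 21
g(21) = 64
f(64) = -68

-68


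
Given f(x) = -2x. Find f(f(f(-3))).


f(-3) = 6
f(6) = -12
f(-12) = 24

24


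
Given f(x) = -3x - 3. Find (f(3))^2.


f(3) = -12
(-12)^2 = 144

144


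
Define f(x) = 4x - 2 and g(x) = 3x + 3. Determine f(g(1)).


g(1) = 6
f(6) = 22

22


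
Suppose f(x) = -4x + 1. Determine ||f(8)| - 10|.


f(8) = -31
|-31| = 31
|31 - 10| = 21

21


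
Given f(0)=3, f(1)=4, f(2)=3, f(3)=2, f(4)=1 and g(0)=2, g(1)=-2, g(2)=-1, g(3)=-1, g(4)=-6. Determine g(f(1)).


-6


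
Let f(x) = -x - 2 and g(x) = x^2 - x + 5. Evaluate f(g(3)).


g(3) = 11
f(11) = -13

-13


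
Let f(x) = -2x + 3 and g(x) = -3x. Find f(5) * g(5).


f(5) = -7
g(5) = -15
Product = 105

105


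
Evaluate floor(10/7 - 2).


10/7 = 1.4286
1.4286 - 2 = -0.5714
floor(-0.5714) = -1

-1


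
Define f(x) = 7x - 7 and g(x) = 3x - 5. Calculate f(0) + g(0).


-12


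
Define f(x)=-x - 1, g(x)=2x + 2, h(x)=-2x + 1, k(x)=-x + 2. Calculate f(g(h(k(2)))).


-5


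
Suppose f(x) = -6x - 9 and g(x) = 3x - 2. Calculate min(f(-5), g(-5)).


f(-5) = 21
g(-5) = -17
min = -17

-17


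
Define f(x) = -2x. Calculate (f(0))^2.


f(0) = 0
(0)^2 = 0

0


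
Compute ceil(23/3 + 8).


16


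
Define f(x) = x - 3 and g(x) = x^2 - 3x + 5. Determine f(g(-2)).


g(-2) = 15
f(15) = 12

12


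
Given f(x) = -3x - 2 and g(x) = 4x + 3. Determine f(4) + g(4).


f(4) = -14
g(4) = 19
Sum = 5

5


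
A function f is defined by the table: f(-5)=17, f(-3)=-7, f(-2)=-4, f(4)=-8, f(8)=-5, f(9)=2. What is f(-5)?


Reading from the table at x = -5

17


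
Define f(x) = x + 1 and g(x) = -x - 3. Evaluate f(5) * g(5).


f(5) = 6
g(5) = -8
Product = -48

-48


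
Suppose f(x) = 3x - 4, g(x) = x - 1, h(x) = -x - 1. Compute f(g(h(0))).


h(0) = -1
g(-1) = -2
f(-2) = -10

-10


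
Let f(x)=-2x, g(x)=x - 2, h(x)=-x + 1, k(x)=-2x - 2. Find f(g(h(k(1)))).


k(1) = -4
h(-4) = 5
g(5) = 3
f(3) = -6

-6


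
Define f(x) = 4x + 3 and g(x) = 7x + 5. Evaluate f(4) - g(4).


f(4) = 19
g(4) = 33
Difference = -14

-14


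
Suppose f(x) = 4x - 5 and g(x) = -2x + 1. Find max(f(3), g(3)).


f(3) = 7
g(3) = -5
max = 7

7


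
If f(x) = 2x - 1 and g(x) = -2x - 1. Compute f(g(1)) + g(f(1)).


-10


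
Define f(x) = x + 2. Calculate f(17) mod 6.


f(17) = 19
19 mod 6 = 1

1


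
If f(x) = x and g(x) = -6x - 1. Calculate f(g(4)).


g(4) = -25
f(-25) = -25

-25


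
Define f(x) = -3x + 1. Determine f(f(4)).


f(4) = -11
f(-11) = 34

34


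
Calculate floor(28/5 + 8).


28/5 = 5.6
5.6 + 8 = 13.6
floor(13.6) = 13

13


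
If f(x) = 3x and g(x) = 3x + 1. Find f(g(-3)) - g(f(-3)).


f(g(-3)) = -24
g(f(-3)) = -26
Difference = 2

2


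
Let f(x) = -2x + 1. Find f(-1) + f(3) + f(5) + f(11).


f(-1) = 3
f(3) = -5
f(5) = -9
f(11) = -21
Sum = -32

-32


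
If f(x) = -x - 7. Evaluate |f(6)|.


f(6) = -13
|-13| = 13

13


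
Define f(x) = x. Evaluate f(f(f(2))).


f(2) = 2
f(2) = 2
f(2) = 2

2


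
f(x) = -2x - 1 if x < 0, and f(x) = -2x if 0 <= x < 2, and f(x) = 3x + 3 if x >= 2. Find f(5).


5 satisfies x >= 2
f(5) = 18

18


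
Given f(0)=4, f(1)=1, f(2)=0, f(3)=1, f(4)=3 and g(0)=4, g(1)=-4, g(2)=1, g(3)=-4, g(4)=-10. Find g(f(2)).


f(2) = 0
g(0) = 4

4


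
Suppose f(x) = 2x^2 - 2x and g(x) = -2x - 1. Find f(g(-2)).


g(-2) = 3
f(3) = 2*(3)^2 - 2*(3) = 12

12


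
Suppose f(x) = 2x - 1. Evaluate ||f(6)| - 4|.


7


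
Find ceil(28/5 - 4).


2


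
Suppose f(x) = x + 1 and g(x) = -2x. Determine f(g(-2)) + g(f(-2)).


f(g(-2)) = 5
g(f(-2)) = 2
Sum = 7

7


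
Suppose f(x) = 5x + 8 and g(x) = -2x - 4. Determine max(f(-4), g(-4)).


f(-4) = -12
g(-4) = 4
max = 4

4


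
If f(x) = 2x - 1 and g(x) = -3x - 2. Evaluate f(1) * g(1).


-5


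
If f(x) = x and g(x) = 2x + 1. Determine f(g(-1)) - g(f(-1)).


f(g(-1)) = -1
g(f(-1)) = -1
Difference = 0

0


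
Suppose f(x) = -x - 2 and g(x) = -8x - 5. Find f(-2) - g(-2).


f(-2) = 0
g(-2) = 11
Difference = -11

-11


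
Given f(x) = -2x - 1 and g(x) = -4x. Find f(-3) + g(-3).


f(-3) = 5
g(-3) = 12
Sum = 17

17


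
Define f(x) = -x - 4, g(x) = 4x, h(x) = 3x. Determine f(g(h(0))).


h(0) = 0
g(0) = 0
f(0) = -4

-4


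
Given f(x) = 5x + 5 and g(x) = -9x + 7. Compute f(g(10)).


-410


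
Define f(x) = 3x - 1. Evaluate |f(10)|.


f(10) = 29
|29| = 29

29


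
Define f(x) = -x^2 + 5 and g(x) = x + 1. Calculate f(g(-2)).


4


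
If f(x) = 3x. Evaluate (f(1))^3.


f(1) = 3
(3)^3 = 27

27


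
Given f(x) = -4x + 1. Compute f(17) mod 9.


f(17) = -67
-67 mod 9 = 5

5


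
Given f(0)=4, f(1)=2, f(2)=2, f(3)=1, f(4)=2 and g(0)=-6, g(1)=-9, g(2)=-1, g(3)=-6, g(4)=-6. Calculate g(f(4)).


f(4) = 2
g(2) = -1

-1


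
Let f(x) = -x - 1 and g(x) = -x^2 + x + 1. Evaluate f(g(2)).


g(2) = -1
f(-1) = 0

0


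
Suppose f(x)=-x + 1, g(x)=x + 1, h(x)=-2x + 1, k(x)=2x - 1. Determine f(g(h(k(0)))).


k(0) = -1
h(-1) = 3
g(3) = 4
f(4) = -3

-3


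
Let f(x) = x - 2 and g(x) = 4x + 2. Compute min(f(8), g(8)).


6


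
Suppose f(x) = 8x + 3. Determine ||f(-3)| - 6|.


f(-3) = -21
|-21| = 21
|21 - 6| = 15

15


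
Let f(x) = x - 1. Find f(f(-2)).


f(-2) = -3
f(-3) = -4

-4


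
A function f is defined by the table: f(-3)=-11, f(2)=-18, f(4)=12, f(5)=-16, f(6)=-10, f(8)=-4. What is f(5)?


Reading from the table at x = 5

-16


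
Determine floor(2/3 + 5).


2/3 = 0.6667
0.6667 + 5 = 5.6667
floor(5.6667) = 5

5


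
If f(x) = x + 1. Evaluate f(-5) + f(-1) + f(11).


f(-5) = -4
f(-1) = 0
f(11) = 12
Sum = 8

8


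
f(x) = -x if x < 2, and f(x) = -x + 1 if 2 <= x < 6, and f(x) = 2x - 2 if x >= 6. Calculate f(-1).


-1 satisfies x < 2
f(-1) = 1

1


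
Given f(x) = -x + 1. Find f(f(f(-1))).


2


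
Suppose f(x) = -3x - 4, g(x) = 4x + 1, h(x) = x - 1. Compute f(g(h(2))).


-19


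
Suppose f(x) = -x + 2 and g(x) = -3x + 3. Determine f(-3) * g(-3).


60


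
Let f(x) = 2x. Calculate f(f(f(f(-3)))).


f(-3) = -6
f(-6) = -12
f(-12) = -24
f(-24) = -48

-48


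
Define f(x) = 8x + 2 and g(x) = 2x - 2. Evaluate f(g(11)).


g(11) = 20
f(20) = 162

162


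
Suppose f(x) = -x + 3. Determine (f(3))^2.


f(3) = 0
(0)^2 = 0

0


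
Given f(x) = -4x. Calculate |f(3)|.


f(3) = -12
|-12| = 12

12


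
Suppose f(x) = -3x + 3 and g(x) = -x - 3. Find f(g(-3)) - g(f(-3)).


f(g(-3)) = 3
g(f(-3)) = -15
Difference = 18

18


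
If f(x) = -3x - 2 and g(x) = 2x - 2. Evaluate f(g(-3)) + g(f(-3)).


f(g(-3)) = 22
g(f(-3)) = 12
Sum = 34

34


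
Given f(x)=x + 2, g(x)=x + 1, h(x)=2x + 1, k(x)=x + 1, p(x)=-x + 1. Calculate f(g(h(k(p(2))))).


p(2) = -1
k(-1) = 0
h(0) = 1
g(1) = 2
f(2) = 4

4


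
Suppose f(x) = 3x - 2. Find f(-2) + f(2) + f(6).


f(-2) = -8
f(2) = 4
f(6) = 16
Sum = 12

12


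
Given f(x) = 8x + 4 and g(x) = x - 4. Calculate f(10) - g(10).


f(10) = 84
g(10) = 6
Difference = 78

78


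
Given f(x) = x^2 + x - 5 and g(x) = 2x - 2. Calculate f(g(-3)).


g(-3) = -8
f(-8) = 1*(-8)^2 + 1*(-8) - 5 = 51

51


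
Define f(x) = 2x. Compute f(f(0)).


f(0) = 0
f(0) = 0

0


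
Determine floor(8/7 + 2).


8/7 = 1.1429
1.1429 + 2 = 3.1429
floor(3.1429) = 3

3


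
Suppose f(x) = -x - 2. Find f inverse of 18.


-20


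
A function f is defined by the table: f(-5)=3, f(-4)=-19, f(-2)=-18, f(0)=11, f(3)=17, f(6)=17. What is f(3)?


17


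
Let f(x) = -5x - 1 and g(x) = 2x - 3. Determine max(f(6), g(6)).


f(6) = -31
g(6) = 9
max = 9

9


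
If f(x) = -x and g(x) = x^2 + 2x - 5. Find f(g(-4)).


g(-4) = 3
f(3) = -3

-3


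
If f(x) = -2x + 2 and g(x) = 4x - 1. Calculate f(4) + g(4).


f(4) = -6
g(4) = 15
Sum = 9

9


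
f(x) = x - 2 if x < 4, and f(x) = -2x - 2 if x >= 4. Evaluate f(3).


3 satisfies x < 4
f(3) = 1

1


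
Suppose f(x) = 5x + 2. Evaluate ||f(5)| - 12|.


f(5) = 27
|27| = 27
|27 - 12| = 15

15


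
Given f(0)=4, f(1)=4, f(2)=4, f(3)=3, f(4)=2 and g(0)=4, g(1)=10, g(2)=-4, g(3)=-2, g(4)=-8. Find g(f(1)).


f(1) = 4
g(4) = -8

-8


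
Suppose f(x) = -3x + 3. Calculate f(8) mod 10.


f(8) = -21
-21 mod 10 = 9

9


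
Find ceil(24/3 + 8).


16


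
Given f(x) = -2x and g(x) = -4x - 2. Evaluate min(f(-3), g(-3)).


f(-3) = 6
g(-3) = 10
min = 6

6


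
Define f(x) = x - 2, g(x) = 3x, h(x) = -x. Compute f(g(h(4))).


-14


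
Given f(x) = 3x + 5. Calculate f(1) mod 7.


f(1) = 8
8 mod 7 = 1

1


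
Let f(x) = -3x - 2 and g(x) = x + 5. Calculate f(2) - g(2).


f(2) = -8
g(2) = 7
Difference = -15

-15


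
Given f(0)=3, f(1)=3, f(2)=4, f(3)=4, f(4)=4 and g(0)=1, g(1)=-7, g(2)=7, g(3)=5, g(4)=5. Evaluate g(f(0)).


f(0) = 3
g(3) = 5

5


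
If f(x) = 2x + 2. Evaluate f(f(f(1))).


f(1) = 4
f(4) = 10
f(10) = 22

22


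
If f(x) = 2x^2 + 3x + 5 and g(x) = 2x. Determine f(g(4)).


157


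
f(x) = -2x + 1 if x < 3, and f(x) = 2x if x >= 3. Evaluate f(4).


4 satisfies x >= 3
f(4) = 8

8


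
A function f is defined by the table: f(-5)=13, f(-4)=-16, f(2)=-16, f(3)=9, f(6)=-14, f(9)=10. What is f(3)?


9


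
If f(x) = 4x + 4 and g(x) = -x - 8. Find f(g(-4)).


g(-4) = -4
f(-4) = -12

-12


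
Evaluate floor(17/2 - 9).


-1


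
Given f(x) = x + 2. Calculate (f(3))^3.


f(3) = 5
(5)^3 = 125

125


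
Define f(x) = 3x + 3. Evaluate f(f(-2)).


-6


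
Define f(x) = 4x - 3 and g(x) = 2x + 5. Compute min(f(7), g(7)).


f(7) = 25
g(7) = 19
min = 19

19


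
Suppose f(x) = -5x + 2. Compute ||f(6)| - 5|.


23


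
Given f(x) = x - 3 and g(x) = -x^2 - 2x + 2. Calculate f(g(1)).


g(1) = -1
f(-1) = -4

-4


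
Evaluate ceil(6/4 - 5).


6/4 = 1.5
1.5 - 5 = -3.5
ceil(-3.5) = -3

-3


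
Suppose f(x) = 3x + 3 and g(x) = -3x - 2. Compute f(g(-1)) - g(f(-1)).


f(g(-1)) = 6
g(f(-1)) = -2
Difference = 8

8


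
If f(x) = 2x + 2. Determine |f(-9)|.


f(-9) = -16
|-16| = 16

16


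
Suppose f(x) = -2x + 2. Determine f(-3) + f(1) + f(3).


f(-3) = 8
f(1) = 0
f(3) = -4
Sum = 4

4


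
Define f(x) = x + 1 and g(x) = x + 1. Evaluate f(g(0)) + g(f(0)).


f(g(0)) = 2
g(f(0)) = 2
Sum = 4

4


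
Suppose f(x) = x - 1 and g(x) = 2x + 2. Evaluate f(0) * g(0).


f(0) = -1
g(0) = 2
Product = -2

-2


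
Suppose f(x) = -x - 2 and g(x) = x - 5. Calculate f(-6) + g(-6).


f(-6) = 4
g(-6) = -11
Sum = -7

-7


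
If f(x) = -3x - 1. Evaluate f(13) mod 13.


f(13) = -40
-40 mod 13 = 12

12


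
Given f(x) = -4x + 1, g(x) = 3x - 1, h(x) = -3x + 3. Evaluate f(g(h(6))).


h(6) = -15
g(-15) = -46
f(-46) = 185

185


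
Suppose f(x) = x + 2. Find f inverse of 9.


Solve x + 2 = 9
x = (9 - 2) / 1 = 7

7


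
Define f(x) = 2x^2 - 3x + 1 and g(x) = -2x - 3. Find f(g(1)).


g(1) = -5
f(-5) = 2*(-5)^2 - 3*(-5) + 1 = 66

66


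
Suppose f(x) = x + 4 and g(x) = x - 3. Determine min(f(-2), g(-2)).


f(-2) = 2
g(-2) = -5
min = -5

-5


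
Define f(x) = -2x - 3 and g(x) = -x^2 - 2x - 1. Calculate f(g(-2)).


g(-2) = -1
f(-1) = -1

-1


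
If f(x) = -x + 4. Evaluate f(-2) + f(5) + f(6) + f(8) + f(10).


f(-2) = 6
f(5) = -1
f(6) = -2
f(8) = -4
f(10) = -6
Sum = -7

-7


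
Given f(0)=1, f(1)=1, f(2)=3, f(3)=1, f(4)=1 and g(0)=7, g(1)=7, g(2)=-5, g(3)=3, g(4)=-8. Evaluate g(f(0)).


7


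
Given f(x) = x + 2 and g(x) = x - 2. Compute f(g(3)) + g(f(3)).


f(g(3)) = 3
g(f(3)) = 3
Sum = 6

6


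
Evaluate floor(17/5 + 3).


17/5 = 3.4
3.4 + 3 = 6.4
floor(6.4) = 6

6


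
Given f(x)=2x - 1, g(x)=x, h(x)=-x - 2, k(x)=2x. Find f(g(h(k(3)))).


k(3) = 6
h(6) = -8
g(-8) = -8
f(-8) = -17

-17


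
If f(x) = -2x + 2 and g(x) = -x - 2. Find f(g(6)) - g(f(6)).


10


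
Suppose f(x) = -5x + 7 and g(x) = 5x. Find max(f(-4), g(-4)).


f(-4) = 27
g(-4) = -20
max = 27

27


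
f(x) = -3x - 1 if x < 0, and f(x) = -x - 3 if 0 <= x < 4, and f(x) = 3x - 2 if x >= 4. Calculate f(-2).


-2 satisfies x < 0
f(-2) = 5

5


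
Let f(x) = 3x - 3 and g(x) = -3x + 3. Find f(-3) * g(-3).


f(-3) = -12
g(-3) = 12
Product = -144

-144


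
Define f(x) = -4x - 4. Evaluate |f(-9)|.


f(-9) = 32
|32| = 32

32


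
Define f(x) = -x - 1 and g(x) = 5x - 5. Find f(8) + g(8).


26


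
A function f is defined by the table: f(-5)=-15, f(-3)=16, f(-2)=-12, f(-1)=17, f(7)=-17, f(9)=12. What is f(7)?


-17


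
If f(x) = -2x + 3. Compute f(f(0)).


f(0) = 3
f(3) = -3

-3


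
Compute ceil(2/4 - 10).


2/4 = 0.5
0.5 - 10 = -9.5
ceil(-9.5) = -9

-9


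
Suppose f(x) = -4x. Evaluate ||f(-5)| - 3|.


17


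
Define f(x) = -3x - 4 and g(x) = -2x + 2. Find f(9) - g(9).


f(9) = -31
g(9) = -16
Difference = -15

-15


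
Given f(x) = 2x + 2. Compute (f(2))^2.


f(2) = 6
(6)^2 = 36

36


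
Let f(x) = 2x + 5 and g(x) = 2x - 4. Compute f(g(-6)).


-27


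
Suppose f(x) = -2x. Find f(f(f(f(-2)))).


f(-2) = 4
f(4) = -8
f(-8) = 16
f(16) = -32

-32


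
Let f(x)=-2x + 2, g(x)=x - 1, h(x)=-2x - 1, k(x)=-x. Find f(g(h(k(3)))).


k(3) = -3
h(-3) = 5
g(5) = 4
f(4) = -6

-6


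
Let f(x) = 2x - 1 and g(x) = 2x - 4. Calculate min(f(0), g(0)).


f(0) = -1
g(0) = -4
min = -4

-4


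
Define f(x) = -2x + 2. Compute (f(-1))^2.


f(-1) = 4
(4)^2 = 16

16


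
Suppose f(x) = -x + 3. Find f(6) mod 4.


1


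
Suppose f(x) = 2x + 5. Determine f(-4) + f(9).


f(-4) = -3
f(9) = 23
Sum = 20

20


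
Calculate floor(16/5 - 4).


-1


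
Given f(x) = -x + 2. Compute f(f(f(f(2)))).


f(2) = 0
f(0) = 2
f(2) = 0
f(0) = 2

2


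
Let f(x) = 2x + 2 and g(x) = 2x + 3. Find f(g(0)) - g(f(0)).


1


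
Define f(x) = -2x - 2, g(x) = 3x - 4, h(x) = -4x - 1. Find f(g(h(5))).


h(5) = -21
g(-21) = -67
f(-67) = 132

132


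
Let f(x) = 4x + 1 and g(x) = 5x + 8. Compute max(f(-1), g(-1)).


f(-1) = -3
g(-1) = 3
max = 3

3


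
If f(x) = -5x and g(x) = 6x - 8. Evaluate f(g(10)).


-260


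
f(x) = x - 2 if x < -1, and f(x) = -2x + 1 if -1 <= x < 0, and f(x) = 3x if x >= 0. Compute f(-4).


-4 satisfies x < -1
f(-4) = -6

-6


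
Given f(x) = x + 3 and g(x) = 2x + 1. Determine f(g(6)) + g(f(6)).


f(g(6)) = 16
g(f(6)) = 19
Sum = 35

35


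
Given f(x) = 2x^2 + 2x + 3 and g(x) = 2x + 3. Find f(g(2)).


g(2) = 7
f(7) = 2*(7)^2 + 2*(7) + 3 = 115

115


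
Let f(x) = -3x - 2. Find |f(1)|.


f(1) = -5
|-5| = 5

5


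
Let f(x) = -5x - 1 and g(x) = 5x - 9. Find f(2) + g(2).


-10


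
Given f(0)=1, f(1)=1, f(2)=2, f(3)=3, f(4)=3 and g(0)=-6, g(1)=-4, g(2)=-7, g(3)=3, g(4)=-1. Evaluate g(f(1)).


f(1) = 1
g(1) = -4

-4


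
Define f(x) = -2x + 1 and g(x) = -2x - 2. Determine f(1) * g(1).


f(1) = -1
g(1) = -4
Product = 4

4


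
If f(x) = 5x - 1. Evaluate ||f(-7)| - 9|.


f(-7) = -36
|-36| = 36
|36 - 9| = 27

27


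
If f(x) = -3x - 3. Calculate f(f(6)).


f(6) = -21
f(-21) = 60

60


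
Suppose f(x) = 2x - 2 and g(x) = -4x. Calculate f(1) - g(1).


f(1) = 0
g(1) = -4
Difference = 4

4


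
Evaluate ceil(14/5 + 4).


14/5 = 2.8
2.8 + 4 = 6.8
ceil(6.8) = 7

7


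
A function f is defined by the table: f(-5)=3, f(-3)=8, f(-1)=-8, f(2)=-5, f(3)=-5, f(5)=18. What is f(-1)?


Reading from the table at x = -1

-8


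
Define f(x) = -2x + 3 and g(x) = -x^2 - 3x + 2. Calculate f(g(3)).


g(3) = -16
f(-16) = 35

35


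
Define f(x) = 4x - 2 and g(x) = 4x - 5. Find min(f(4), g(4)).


f(4) = 14
g(4) = 11
min = 11

11


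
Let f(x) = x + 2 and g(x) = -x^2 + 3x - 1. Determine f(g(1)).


3


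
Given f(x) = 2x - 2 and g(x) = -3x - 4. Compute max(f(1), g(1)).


0


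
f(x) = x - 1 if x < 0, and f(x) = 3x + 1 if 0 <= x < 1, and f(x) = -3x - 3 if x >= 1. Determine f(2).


2 satisfies x >= 1
f(2) = -9

-9


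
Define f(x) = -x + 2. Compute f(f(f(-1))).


f(-1) = 3
f(3) = -1
f(-1) = 3

3


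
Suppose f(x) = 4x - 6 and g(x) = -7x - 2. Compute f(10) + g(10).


f(10) = 34
g(10) = -72
Sum = -38

-38


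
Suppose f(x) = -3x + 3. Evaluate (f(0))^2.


f(0) = 3
(3)^2 = 9

9


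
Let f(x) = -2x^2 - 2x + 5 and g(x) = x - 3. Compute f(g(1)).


g(1) = -2
f(-2) = (-2)*(-2)^2 - 2*(-2) + 5 = 1

1


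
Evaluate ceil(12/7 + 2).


12/7 = 1.7143
1.7143 + 2 = 3.7143
ceil(3.7143) = 4

4


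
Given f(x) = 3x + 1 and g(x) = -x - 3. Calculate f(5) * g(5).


-128


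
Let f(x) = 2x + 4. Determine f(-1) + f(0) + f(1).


12


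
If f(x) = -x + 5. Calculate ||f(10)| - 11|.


f(10) = -5
|-5| = 5
|5 - 11| = 6

6


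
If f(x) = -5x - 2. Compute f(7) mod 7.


f(7) = -37
-37 mod 7 = 5

5


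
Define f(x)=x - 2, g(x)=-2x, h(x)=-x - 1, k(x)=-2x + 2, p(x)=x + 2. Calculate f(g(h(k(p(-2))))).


p(-2) = 0
k(0) = 2
h(2) = -3
g(-3) = 6
f(6) = 4

4
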